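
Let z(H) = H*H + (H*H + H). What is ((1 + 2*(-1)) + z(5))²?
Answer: 2916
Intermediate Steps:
z(H) = H + 2*H² (z(H) = H² + (H² + H) = H² + (H + H²) = H + 2*H²)
((1 + 2*(-1)) + z(5))² = ((1 + 2*(-1)) + 5*(1 + 2*5))² = ((1 - 2) + 5*(1 + 10))² = (-1 + 5*11)² = (-1 + 55)² = 54² = 2916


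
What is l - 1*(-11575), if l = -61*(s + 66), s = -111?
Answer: 14320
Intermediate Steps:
l = 2745 (l = -61*(-111 + 66) = -61*(-45) = 2745)
l - 1*(-11575) = 2745 - 1*(-11575) = 2745 + 11575 = 14320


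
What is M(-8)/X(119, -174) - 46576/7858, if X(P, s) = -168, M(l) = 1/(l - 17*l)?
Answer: -500789081/84489216 ≈ -5.9273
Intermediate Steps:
M(l) = -1/(16*l) (M(l) = 1/(-16*l) = -1/(16*l))
M(-8)/X(119, -174) - 46576/7858 = -1/16/(-8)/(-168) - 46576/7858 = -1/16*(-⅛)*(-1/168) - 46576*1/7858 = (1/128)*(-1/168) - 23288/3929 = -1/21504 - 23288/3929 = -500789081/84489216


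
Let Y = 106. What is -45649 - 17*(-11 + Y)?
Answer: -47264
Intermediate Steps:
-45649 - 17*(-11 + Y) = -45649 - 17*(-11 + 106) = -45649 - 17*95 = -45649 - 1615 = -47264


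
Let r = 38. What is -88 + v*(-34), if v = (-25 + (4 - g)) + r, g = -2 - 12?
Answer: -1142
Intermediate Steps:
g = -14
v = 31 (v = (-25 + (4 - 1*(-14))) + 38 = (-25 + (4 + 14)) + 38 = (-25 + 18) + 38 = -7 + 38 = 31)
-88 + v*(-34) = -88 + 31*(-34) = -88 - 1054 = -1142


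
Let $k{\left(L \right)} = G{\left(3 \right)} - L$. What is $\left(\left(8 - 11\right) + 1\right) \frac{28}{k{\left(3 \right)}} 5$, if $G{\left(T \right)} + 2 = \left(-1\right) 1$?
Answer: $\frac{140}{3} \approx 46.667$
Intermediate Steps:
$G{\left(T \right)} = -3$ ($G{\left(T \right)} = -2 - 1 = -3$)
$k{\left(L \right)} = -3 - L$
$\left(\left(8 - 11\right) + 1\right) \frac{28}{k{\left(3 \right)}} 5 = \left(\left(8 - 11\right) + 1\right) \frac{28}{-3 - 3} \cdot 5 = \left(-3 + 1\right) \frac{28}{-3 - 3} \cdot 5 = - 2 \frac{28}{-6} \cdot 5 = - 2 \cdot 28 \left(- \frac{1}{6}\right) 5 = \left(-2\right) \left(- \frac{14}{3}\right) 5 = \frac{28}{3} \cdot 5 = \frac{140}{3}$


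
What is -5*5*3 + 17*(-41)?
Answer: -772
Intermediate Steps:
-5*5*3 + 17*(-41) = -25*3 - 697 = -75 - 697 = -772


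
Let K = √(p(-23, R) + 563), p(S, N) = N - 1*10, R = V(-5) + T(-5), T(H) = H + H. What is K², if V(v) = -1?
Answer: 542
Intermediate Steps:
T(H) = 2*H
R = -11 (R = -1 + 2*(-5) = -1 - 10 = -11)
p(S, N) = -10 + N (p(S, N) = N - 10 = -10 + N)
K = √542 (K = √((-10 - 11) + 563) = √(-21 + 563) = √542 ≈ 23.281)
K² = (√542)² = 542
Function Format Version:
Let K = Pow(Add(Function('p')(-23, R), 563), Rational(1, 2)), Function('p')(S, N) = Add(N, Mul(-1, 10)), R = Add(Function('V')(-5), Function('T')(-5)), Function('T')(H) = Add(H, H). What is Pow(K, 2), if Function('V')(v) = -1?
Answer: 542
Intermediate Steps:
Function('T')(H) = Mul(2, H)
R = -11 (R = Add(-1, Mul(2, -5)) = Add(-1, -10) = -11)
Function('p')(S, N) = Add(-10, N) (Function('p')(S, N) = Add(N, -10) = Add(-10, N))
K = Pow(542, Rational(1, 2)) (K = Pow(Add(Add(-10, -11), 563), Rational(1, 2)) = Pow(Add(-21, 563), Rational(1, 2)) = Pow(542, Rational(1, 2)) ≈ 23.281)
Pow(K, 2) = Pow(Pow(542, Rational(1, 2)), 2) = 542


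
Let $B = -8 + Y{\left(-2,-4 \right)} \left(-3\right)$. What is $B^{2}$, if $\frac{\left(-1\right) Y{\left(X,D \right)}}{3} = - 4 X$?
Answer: $4096$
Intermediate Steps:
$Y{\left(X,D \right)} = 12 X$ ($Y{\left(X,D \right)} = - 3 \left(- 4 X\right) = 12 X$)
$B = 64$ ($B = -8 + 12 \left(-2\right) \left(-3\right) = -8 - -72 = -8 + 72 = 64$)
$B^{2} = 64^{2} = 4096$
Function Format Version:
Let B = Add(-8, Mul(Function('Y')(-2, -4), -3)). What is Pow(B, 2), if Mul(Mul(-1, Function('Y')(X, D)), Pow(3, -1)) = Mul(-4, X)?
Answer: 4096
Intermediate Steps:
Function('Y')(X, D) = Mul(12, X) (Function('Y')(X, D) = Mul(-3, Mul(-4, X)) = Mul(12, X))
B = 64 (B = Add(-8, Mul(Mul(12, -2), -3)) = Add(-8, Mul(-24, -3)) = Add(-8, 72) = 64)
Pow(B, 2) = Pow(64, 2) = 4096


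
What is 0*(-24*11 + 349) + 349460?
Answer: 349460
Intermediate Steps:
0*(-24*11 + 349) + 349460 = 0*(-264 + 349) + 349460 = 0*85 + 349460 = 0 + 349460 = 349460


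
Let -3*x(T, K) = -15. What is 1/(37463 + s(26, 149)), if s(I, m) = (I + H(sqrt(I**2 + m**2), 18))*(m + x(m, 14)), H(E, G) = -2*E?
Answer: -41467/450691639 - 308*sqrt(22877)/450691639 ≈ -0.00019537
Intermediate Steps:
x(T, K) = 5 (x(T, K) = -1/3*(-15) = 5)
s(I, m) = (5 + m)*(I - 2*sqrt(I**2 + m**2)) (s(I, m) = (I - 2*sqrt(I**2 + m**2))*(m + 5) = (I - 2*sqrt(I**2 + m**2))*(5 + m) = (5 + m)*(I - 2*sqrt(I**2 + m**2)))
1/(37463 + s(26, 149)) = 1/(37463 + (-10*sqrt(26**2 + 149**2) + 5*26 + 26*149 - 2*149*sqrt(26**2 + 149**2))) = 1/(37463 + (-10*sqrt(676 + 22201) + 130 + 3874 - 2*149*sqrt(676 + 22201))) = 1/(37463 + (-10*sqrt(22877) + 130 + 3874 - 2*149*sqrt(22877))) = 1/(37463 + (-10*sqrt(22877) + 130 + 3874 - 298*sqrt(22877))) = 1/(37463 + (4004 - 308*sqrt(22877))) = 1/(41467 - 308*sqrt(22877))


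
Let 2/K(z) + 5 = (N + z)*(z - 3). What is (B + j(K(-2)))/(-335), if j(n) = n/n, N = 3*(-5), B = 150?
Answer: -151/335 ≈ -0.45075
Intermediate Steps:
N = -15
K(z) = 2/(-5 + (-15 + z)*(-3 + z)) (K(z) = 2/(-5 + (-15 + z)*(z - 3)) = 2/(-5 + (-15 + z)*(-3 + z)))
j(n) = 1
(B + j(K(-2)))/(-335) = (150 + 1)/(-335) = 151*(-1/335) = -151/335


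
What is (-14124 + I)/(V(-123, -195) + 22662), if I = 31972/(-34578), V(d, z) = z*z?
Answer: -244205822/1049217543 ≈ -0.23275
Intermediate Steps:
V(d, z) = z**2
I = -15986/17289 (I = 31972*(-1/34578) = -15986/17289 ≈ -0.92463)
(-14124 + I)/(V(-123, -195) + 22662) = (-14124 - 15986/17289)/((-195)**2 + 22662) = -244205822/(17289*(38025 + 22662)) = -244205822/17289/60687 = -244205822/17289*1/60687 = -244205822/1049217543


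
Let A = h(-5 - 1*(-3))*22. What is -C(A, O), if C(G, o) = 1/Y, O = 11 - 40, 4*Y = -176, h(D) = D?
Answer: 1/44 ≈ 0.022727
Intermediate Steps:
Y = -44 (Y = (¼)*(-176) = -44)
O = -29
A = -44 (A = (-5 - 1*(-3))*22 = (-5 + 3)*22 = -2*22 = -44)
C(G, o) = -1/44 (C(G, o) = 1/(-44) = -1/44)
-C(A, O) = -1*(-1/44) = 1/44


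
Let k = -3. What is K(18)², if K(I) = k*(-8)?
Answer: 576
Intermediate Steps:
K(I) = 24 (K(I) = -3*(-8) = 24)
K(18)² = 24² = 576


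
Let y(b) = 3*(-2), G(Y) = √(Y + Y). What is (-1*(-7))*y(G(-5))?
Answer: -42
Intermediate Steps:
G(Y) = √2*√Y (G(Y) = √(2*Y) = √2*√Y)
y(b) = -6
(-1*(-7))*y(G(-5)) = -1*(-7)*(-6) = 7*(-6) = -42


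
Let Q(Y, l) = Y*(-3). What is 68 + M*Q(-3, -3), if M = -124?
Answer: -1048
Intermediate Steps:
Q(Y, l) = -3*Y
68 + M*Q(-3, -3) = 68 - (-372)*(-3) = 68 - 124*9 = 68 - 1116 = -1048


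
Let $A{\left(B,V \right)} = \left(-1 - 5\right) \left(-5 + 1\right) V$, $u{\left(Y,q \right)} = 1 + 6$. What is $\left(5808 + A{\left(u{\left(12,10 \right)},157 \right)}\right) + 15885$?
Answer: $25461$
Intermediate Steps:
$u{\left(Y,q \right)} = 7$
$A{\left(B,V \right)} = 24 V$ ($A{\left(B,V \right)} = \left(-6\right) \left(-4\right) V = 24 V$)
$\left(5808 + A{\left(u{\left(12,10 \right)},157 \right)}\right) + 15885 = \left(5808 + 24 \cdot 157\right) + 15885 = \left(5808 + 3768\right) + 15885 = 9576 + 15885 = 25461$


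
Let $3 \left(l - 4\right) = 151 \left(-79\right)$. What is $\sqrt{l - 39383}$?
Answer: $\frac{i \sqrt{390198}}{3} \approx 208.22 i$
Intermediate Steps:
$l = - \frac{11917}{3}$ ($l = 4 + \frac{151 \left(-79\right)}{3} = 4 + \frac{1}{3} \left(-11929\right) = 4 - \frac{11929}{3} = - \frac{11917}{3} \approx -3972.3$)
$\sqrt{l - 39383} = \sqrt{- \frac{11917}{3} - 39383} = \sqrt{- \frac{130066}{3}} = \frac{i \sqrt{390198}}{3}$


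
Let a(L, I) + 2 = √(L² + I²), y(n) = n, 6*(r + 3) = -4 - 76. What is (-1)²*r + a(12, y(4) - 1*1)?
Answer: -55/3 + 3*√17 ≈ -5.9640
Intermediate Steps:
r = -49/3 (r = -3 + (-4 - 76)/6 = -3 + (⅙)*(-80) = -3 - 40/3 = -49/3 ≈ -16.333)
a(L, I) = -2 + √(I² + L²) (a(L, I) = -2 + √(L² + I²) = -2 + √(I² + L²))
(-1)²*r + a(12, y(4) - 1*1) = (-1)²*(-49/3) + (-2 + √((4 - 1*1)² + 12²)) = 1*(-49/3) + (-2 + √((4 - 1)² + 144)) = -49/3 + (-2 + √(3² + 144)) = -49/3 + (-2 + √(9 + 144)) = -49/3 + (-2 + √153) = -49/3 + (-2 + 3*√17) = -55/3 + 3*√17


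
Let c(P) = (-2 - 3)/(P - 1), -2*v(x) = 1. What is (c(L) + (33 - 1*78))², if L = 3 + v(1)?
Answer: 21025/9 ≈ 2336.1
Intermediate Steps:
v(x) = -½ (v(x) = -½*1 = -½)
L = 5/2 (L = 3 - ½ = 5/2 ≈ 2.5000)
c(P) = -5/(-1 + P)
(c(L) + (33 - 1*78))² = (-5/(-1 + 5/2) + (33 - 1*78))² = (-5/3/2 + (33 - 78))² = (-5*⅔ - 45)² = (-10/3 - 45)² = (-145/3)² = 21025/9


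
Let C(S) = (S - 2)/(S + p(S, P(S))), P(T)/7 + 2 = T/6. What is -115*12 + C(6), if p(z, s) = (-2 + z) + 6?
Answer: -5519/4 ≈ -1379.8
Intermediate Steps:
P(T) = -14 + 7*T/6 (P(T) = -14 + 7*(T/6) = -14 + 7*T/6)
p(z, s) = 4 + z
C(S) = (-2 + S)/(4 + 2*S) (C(S) = (S - 2)/(S + (4 + S)) = (-2 + S)/(4 + 2*S))
-115*12 + C(6) = -115*12 + (-2 + 6)/(2*(2 + 6)) = -1380 + (½)*4/8 = -1380 + (½)*(⅛)*4 = -1380 + ¼ = -5519/4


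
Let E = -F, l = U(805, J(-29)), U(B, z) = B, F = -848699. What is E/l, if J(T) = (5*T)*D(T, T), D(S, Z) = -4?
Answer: 848699/805 ≈ 1054.3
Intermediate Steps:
J(T) = -20*T (J(T) = (5*T)*(-4) = -20*T)
l = 805
E = 848699 (E = -1*(-848699) = 848699)
E/l = 848699/805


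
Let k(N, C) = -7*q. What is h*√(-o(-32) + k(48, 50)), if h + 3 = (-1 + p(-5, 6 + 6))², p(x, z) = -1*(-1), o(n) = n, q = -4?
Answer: -6*√15 ≈ -23.238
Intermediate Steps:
p(x, z) = 1
k(N, C) = 28 (k(N, C) = -7*(-4) = 28)
h = -3 (h = -3 + (-1 + 1)² = -3 + 0² = -3 + 0 = -3)
h*√(-o(-32) + k(48, 50)) = -3*√(-1*(-32) + 28) = -3*√(32 + 28) = -6*√15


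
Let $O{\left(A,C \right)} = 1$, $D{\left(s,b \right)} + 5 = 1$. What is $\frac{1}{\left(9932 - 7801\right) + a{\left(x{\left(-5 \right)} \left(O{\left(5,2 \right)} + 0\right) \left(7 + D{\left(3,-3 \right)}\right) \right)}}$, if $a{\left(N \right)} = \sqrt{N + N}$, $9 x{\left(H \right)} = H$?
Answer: $\frac{6393}{13623493} - \frac{i \sqrt{30}}{13623493} \approx 0.00046926 - 4.0204 \cdot 10^{-7} i$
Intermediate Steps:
$D{\left(s,b \right)} = -4$ ($D{\left(s,b \right)} = -5 + 1 = -4$)
$x{\left(H \right)} = \frac{H}{9}$
$a{\left(N \right)} = \sqrt{2} \sqrt{N}$ ($a{\left(N \right)} = \sqrt{2 N} = \sqrt{2} \sqrt{N}$)
$\frac{1}{\left(9932 - 7801\right) + a{\left(x{\left(-5 \right)} \left(O{\left(5,2 \right)} + 0\right) \left(7 + D{\left(3,-3 \right)}\right) \right)}} = \frac{1}{\left(9932 - 7801\right) + \sqrt{2} \sqrt{\frac{1}{9} \left(-5\right) \left(1 + 0\right) \left(7 - 4\right)}} = \frac{1}{\left(9932 - 7801\right) + \sqrt{2} \sqrt{\left(- \frac{5}{9}\right) 1 \cdot 3}} = \frac{1}{2131 + \sqrt{2} \sqrt{\left(- \frac{5}{9}\right) 3}} = \frac{1}{2131 + \sqrt{2} \sqrt{- \frac{5}{3}}} = \frac{1}{2131 + \sqrt{2} \frac{i \sqrt{15}}{3}} = \frac{1}{2131 + \frac{i \sqrt{30}}{3}}$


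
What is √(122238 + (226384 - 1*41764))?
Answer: √306858 ≈ 553.95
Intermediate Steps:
√(122238 + (226384 - 1*41764)) = √(122238 + (226384 - 41764)) = √(122238 + 184620) = √306858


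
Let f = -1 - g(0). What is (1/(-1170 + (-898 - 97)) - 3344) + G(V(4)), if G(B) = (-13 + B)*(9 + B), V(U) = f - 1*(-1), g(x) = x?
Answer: -7493066/2165 ≈ -3461.0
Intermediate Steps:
f = -1 (f = -1 - 1*0 = -1 + 0 = -1)
V(U) = 0 (V(U) = -1 - 1*(-1) = -1 + 1 = 0)
(1/(-1170 + (-898 - 97)) - 3344) + G(V(4)) = (1/(-1170 + (-898 - 97)) - 3344) + (-117 + 0² - 4*0) = (1/(-1170 - 995) - 3344) + (-117 + 0 + 0) = (1/(-2165) - 3344) - 117 = (-1/2165 - 3344) - 117 = -7239761/2165 - 117 = -7493066/2165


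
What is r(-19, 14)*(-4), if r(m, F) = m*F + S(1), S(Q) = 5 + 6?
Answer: 1020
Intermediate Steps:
S(Q) = 11
r(m, F) = 11 + F*m (r(m, F) = m*F + 11 = F*m + 11 = 11 + F*m)
r(-19, 14)*(-4) = (11 + 14*(-19))*(-4) = (11 - 266)*(-4) = -255*(-4) = 1020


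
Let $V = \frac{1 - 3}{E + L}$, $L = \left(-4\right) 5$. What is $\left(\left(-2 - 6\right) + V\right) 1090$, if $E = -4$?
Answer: $- \frac{51775}{6} \approx -8629.2$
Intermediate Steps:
$L = -20$
$V = \frac{1}{12}$ ($V = \frac{1 - 3}{-4 - 20} = - \frac{2}{-24} = \left(-2\right) \left(- \frac{1}{24}\right) = \frac{1}{12} \approx 0.083333$)
$\left(\left(-2 - 6\right) + V\right) 1090 = \left(\left(-2 - 6\right) + \frac{1}{12}\right) 1090 = \left(-8 + \frac{1}{12}\right) 1090 = \left(- \frac{95}{12}\right) 1090 = - \frac{51775}{6}$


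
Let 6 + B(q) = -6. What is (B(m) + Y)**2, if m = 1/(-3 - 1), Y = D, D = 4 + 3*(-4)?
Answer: 400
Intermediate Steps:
D = -8 (D = 4 - 12 = -8)
Y = -8
m = -1/4 (m = 1/(-4) = -1/4 ≈ -0.25000)
B(q) = -12 (B(q) = -6 - 6 = -12)
(B(m) + Y)**2 = (-12 - 8)**2 = (-20)**2 = 400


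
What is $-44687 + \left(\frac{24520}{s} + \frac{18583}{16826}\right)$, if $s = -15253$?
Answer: $- \frac{11468912632907}{256646978} \approx -44688.0$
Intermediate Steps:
$-44687 + \left(\frac{24520}{s} + \frac{18583}{16826}\right) = -44687 + \left(\frac{24520}{-15253} + \frac{18583}{16826}\right) = -44687 + \left(24520 \left(- \frac{1}{15253}\right) + 18583 \cdot \frac{1}{16826}\right) = -44687 + \left(- \frac{24520}{15253} + \frac{18583}{16826}\right) = -44687 - \frac{129127021}{256646978} = - \frac{11468912632907}{256646978}$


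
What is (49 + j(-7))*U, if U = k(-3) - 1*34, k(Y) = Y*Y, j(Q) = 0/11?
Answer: -1225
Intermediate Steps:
j(Q) = 0 (j(Q) = 0*(1/11) = 0)
k(Y) = Y²
U = -25 (U = (-3)² - 1*34 = 9 - 34 = -25)
(49 + j(-7))*U = (49 + 0)*(-25) = 49*(-25) = -1225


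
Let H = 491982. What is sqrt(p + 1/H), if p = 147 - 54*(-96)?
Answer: sqrt(1290348763547226)/491982 ≈ 73.014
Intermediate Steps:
p = 5331 (p = 147 + 5184 = 5331)
sqrt(p + 1/H) = sqrt(5331 + 1/491982) = sqrt(2622756043/491982) = sqrt(1290348763547226)/491982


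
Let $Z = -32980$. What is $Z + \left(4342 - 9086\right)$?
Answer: $-37724$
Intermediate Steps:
$Z + \left(4342 - 9086\right) = -32980 + \left(4342 - 9086\right) = -32980 - 4744 = -37724$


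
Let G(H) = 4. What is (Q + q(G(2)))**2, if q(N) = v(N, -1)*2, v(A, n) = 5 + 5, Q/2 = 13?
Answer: 2116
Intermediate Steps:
Q = 26 (Q = 2*13 = 26)
v(A, n) = 10
q(N) = 20 (q(N) = 10*2 = 20)
(Q + q(G(2)))**2 = (26 + 20)**2 = 46**2 = 2116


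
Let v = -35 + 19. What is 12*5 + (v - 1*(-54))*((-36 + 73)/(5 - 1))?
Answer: 823/2 ≈ 411.50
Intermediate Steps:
v = -16
12*5 + (v - 1*(-54))*((-36 + 73)/(5 - 1)) = 12*5 + (-16 - 1*(-54))*((-36 + 73)/(5 - 1)) = 60 + (-16 + 54)*(37/4) = 60 + 38*(37*(1/4)) = 60 + 38*(37/4) = 60 + 703/2 = 823/2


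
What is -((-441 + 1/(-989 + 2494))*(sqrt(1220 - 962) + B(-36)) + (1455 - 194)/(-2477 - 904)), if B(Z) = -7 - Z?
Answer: 9296773043/726915 + 663704*sqrt(258)/1505 ≈ 19873.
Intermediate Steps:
-((-441 + 1/(-989 + 2494))*(sqrt(1220 - 962) + B(-36)) + (1455 - 194)/(-2477 - 904)) = -((-441 + 1/(-989 + 2494))*(sqrt(1220 - 962) + (-7 - 1*(-36))) + (1455 - 194)/(-2477 - 904)) = -((-441 + 1/1505)*(sqrt(258) + (-7 + 36)) + 1261/(-3381)) = -((-441 + 1/1505)*(sqrt(258) + 29) + 1261*(-1/3381)) = -(-663704*(29 + sqrt(258))/1505 - 1261/3381) = -((-19247416/1505 - 663704*sqrt(258)/1505) - 1261/3381) = -(-9296773043/726915 - 663704*sqrt(258)/1505) = 9296773043/726915 + 663704*sqrt(258)/1505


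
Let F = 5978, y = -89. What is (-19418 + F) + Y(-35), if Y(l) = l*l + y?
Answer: -12304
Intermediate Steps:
Y(l) = -89 + l² (Y(l) = l*l - 89 = l² - 89 = -89 + l²)
(-19418 + F) + Y(-35) = (-19418 + 5978) + (-89 + (-35)²) = -13440 + (-89 + 1225) = -13440 + 1136 = -12304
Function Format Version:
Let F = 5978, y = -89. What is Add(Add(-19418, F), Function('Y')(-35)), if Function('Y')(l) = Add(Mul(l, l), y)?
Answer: -12304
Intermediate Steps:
Function('Y')(l) = Add(-89, Pow(l, 2)) (Function('Y')(l) = Add(Mul(l, l), -89) = Add(Pow(l, 2), -89) = Add(-89, Pow(l, 2)))
Add(Add(-19418, F), Function('Y')(-35)) = Add(Add(-19418, 5978), Add(-89, Pow(-35, 2))) = Add(-13440, Add(-89, 1225)) = Add(-13440, 1136) = -12304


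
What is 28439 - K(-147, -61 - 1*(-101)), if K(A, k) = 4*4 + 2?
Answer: 28421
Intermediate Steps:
K(A, k) = 18 (K(A, k) = 16 + 2 = 18)
28439 - K(-147, -61 - 1*(-101)) = 28439 - 1*18 = 28439 - 18 = 28421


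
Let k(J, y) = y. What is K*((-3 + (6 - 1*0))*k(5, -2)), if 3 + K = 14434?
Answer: -86586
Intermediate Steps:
K = 14431 (K = -3 + 14434 = 14431)
K*((-3 + (6 - 1*0))*k(5, -2)) = 14431*((-3 + (6 - 1*0))*(-2)) = 14431*((-3 + (6 + 0))*(-2)) = 14431*((-3 + 6)*(-2)) = 14431*(3*(-2)) = 14431*(-6) = -86586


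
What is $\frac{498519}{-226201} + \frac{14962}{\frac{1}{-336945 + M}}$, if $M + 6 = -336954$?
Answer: $- \frac{2280777130647129}{226201} \approx -1.0083 \cdot 10^{10}$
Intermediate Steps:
$M = -336960$ ($M = -6 - 336954 = -336960$)
$\frac{498519}{-226201} + \frac{14962}{\frac{1}{-336945 + M}} = \frac{498519}{-226201} + \frac{14962}{\frac{1}{-336945 - 336960}} = 498519 \left(- \frac{1}{226201}\right) + \frac{14962}{\frac{1}{-673905}} = - \frac{498519}{226201} + \frac{14962}{- \frac{1}{673905}} = - \frac{498519}{226201} + 14962 \left(-673905\right) = - \frac{498519}{226201} - 10082966610 = - \frac{2280777130647129}{226201}$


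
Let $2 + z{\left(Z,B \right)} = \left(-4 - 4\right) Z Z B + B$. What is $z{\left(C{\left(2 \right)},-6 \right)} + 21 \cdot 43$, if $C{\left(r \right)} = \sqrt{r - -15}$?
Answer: $1711$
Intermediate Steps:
$C{\left(r \right)} = \sqrt{15 + r}$ ($C{\left(r \right)} = \sqrt{r + 15} = \sqrt{15 + r}$)
$z{\left(Z,B \right)} = -2 + B - 8 B Z^{2}$ ($z{\left(Z,B \right)} = -2 + \left(\left(-4 - 4\right) Z Z B + B\right) = -2 + \left(- 8 Z Z B + B\right) = -2 + \left(- 8 Z^{2} B + B\right) = -2 - \left(- B + 8 B Z^{2}\right) = -2 + B - 8 B Z^{2}$)
$z{\left(C{\left(2 \right)},-6 \right)} + 21 \cdot 43 = \left(-2 - 6 - - 48 \left(\sqrt{15 + 2}\right)^{2}\right) + 21 \cdot 43 = \left(-2 - 6 - - 48 \left(\sqrt{17}\right)^{2}\right) + 903 = \left(-2 - 6 - \left(-48\right) 17\right) + 903 = \left(-2 - 6 + 816\right) + 903 = 808 + 903 = 1711$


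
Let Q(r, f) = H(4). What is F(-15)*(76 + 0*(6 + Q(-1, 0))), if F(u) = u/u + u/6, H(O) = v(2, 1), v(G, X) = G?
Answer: -114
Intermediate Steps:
H(O) = 2
Q(r, f) = 2
F(u) = 1 + u/6 (F(u) = 1 + u*(⅙) = 1 + u/6)
F(-15)*(76 + 0*(6 + Q(-1, 0))) = (1 + (⅙)*(-15))*(76 + 0*(6 + 2)) = (1 - 5/2)*(76 + 0*8) = -3*(76 + 0)/2 = -3/2*76 = -114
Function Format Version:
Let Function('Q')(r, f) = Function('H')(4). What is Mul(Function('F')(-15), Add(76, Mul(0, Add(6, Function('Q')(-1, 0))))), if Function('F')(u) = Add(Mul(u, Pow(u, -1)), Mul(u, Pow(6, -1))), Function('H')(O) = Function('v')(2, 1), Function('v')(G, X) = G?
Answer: -114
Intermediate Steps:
Function('H')(O) = 2
Function('Q')(r, f) = 2
Function('F')(u) = Add(1, Mul(Rational(1, 6), u)) (Function('F')(u) = Add(1, Mul(u, Rational(1, 6))) = Add(1, Mul(Rational(1, 6), u)))
Mul(Function('F')(-15), Add(76, Mul(0, Add(6, Function('Q')(-1, 0))))) = Mul(Add(1, Mul(Rational(1, 6), -15)), Add(76, Mul(0, Add(6, 2)))) = Mul(Add(1, Rational(-5, 2)), Add(76, Mul(0, 8))) = Mul(Rational(-3, 2), Add(76, 0)) = Mul(Rational(-3, 2), 76) = -114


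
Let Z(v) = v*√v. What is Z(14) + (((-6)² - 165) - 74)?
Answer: -203 + 14*√14 ≈ -150.62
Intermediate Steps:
Z(v) = v^(3/2)
Z(14) + (((-6)² - 165) - 74) = 14^(3/2) + (((-6)² - 165) - 74) = 14*√14 + ((36 - 165) - 74) = 14*√14 + (-129 - 74) = 14*√14 - 203 = -203 + 14*√14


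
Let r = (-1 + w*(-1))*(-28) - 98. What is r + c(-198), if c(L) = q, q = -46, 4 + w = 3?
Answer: -144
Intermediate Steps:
w = -1 (w = -4 + 3 = -1)
c(L) = -46
r = -98 (r = (-1 - 1*(-1))*(-28) - 98 = (-1 + 1)*(-28) - 98 = 0*(-28) - 98 = 0 - 98 = -98)
r + c(-198) = -98 - 46 = -144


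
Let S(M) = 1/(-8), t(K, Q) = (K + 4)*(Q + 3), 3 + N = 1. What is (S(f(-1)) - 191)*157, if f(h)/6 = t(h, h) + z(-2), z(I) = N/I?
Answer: -240053/8 ≈ -30007.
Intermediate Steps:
N = -2 (N = -3 + 1 = -2)
z(I) = -2/I
t(K, Q) = (3 + Q)*(4 + K) (t(K, Q) = (4 + K)*(3 + Q) = (3 + Q)*(4 + K))
f(h) = 78 + 6*h² + 42*h (f(h) = 6*((12 + 3*h + 4*h + h*h) - 2/(-2)) = 6*((12 + 3*h + 4*h + h²) - 2*(-½)) = 6*((12 + h² + 7*h) + 1) = 6*(13 + h² + 7*h) = 78 + 6*h² + 42*h)
S(M) = -⅛
(S(f(-1)) - 191)*157 = (-⅛ - 191)*157 = -1529/8*157 = -240053/8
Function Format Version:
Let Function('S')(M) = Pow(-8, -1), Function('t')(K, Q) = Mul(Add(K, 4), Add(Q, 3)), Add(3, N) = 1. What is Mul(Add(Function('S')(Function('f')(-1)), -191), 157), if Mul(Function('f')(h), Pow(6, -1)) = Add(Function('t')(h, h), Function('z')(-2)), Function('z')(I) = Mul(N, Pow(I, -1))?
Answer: Rational(-240053, 8) ≈ -30007.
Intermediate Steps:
N = -2 (N = Add(-3, 1) = -2)
Function('z')(I) = Mul(-2, Pow(I, -1))
Function('t')(K, Q) = Mul(Add(3, Q), Add(4, K)) (Function('t')(K, Q) = Mul(Add(4, K), Add(3, Q)) = Mul(Add(3, Q), Add(4, K)))
Function('f')(h) = Add(78, Mul(6, Pow(h, 2)), Mul(42, h)) (Function('f')(h) = Mul(6, Add(Add(12, Mul(3, h), Mul(4, h), Mul(h, h)), Mul(-2, Pow(-2, -1)))) = Mul(6, Add(Add(12, Mul(3, h), Mul(4, h), Pow(h, 2)), Mul(-2, Rational(-1, 2)))) = Mul(6, Add(Add(12, Pow(h, 2), Mul(7, h)), 1)) = Mul(6, Add(13, Pow(h, 2), Mul(7, h))) = Add(78, Mul(6, Pow(h, 2)), Mul(42, h)))
Function('S')(M) = Rational(-1, 8)
Mul(Add(Function('S')(Function('f')(-1)), -191), 157) = Mul(Add(Rational(-1, 8), -191), 157) = Mul(Rational(-1529, 8), 157) = Rational(-240053, 8)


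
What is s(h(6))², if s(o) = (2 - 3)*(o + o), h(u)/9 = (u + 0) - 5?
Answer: 324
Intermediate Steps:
h(u) = -45 + 9*u (h(u) = 9*((u + 0) - 5) = 9*(u - 5) = 9*(-5 + u) = -45 + 9*u)
s(o) = -2*o
s(h(6))² = (-2*(-45 + 9*6))² = (-2*(-45 + 54))² = (-2*9)² = (-18)² = 324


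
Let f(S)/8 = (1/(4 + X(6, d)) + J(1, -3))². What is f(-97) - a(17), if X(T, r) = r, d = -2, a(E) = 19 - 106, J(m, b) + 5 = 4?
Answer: 89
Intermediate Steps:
J(m, b) = -1 (J(m, b) = -5 + 4 = -1)
a(E) = -87
f(S) = 2 (f(S) = 8*(1/(4 - 2) - 1)² = 8*(1/2 - 1)² = 8*(½ - 1)² = 8*(-½)² = 8*(¼) = 2)
f(-97) - a(17) = 2 - 1*(-87) = 2 + 87 = 89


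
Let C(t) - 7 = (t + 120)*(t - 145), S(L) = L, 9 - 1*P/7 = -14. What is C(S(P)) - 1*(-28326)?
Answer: 32829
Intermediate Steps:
P = 161 (P = 63 - 7*(-14) = 63 + 98 = 161)
C(t) = 7 + (-145 + t)*(120 + t) (C(t) = 7 + (t + 120)*(t - 145) = 7 + (120 + t)*(-145 + t) = 7 + (-145 + t)*(120 + t))
C(S(P)) - 1*(-28326) = (-17393 + 161² - 25*161) - 1*(-28326) = (-17393 + 25921 - 4025) + 28326 = 4503 + 28326 = 32829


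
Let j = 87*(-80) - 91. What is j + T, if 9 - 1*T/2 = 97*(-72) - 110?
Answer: 7155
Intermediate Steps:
j = -7051 (j = -6960 - 91 = -7051)
T = 14206 (T = 18 - 2*(97*(-72) - 110) = 18 - 2*(-6984 - 110) = 18 - 2*(-7094) = 18 + 14188 = 14206)
j + T = -7051 + 14206 = 7155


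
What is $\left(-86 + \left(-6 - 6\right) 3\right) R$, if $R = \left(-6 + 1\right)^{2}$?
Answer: $-3050$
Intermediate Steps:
$R = 25$ ($R = \left(-5\right)^{2} = 25$)
$\left(-86 + \left(-6 - 6\right) 3\right) R = \left(-86 + \left(-6 - 6\right) 3\right) 25 = \left(-86 - 36\right) 25 = \left(-122\right) 25 = -3050$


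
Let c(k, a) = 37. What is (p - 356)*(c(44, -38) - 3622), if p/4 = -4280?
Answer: 62651460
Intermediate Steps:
p = -17120 (p = 4*(-4280) = -17120)
(p - 356)*(c(44, -38) - 3622) = (-17120 - 356)*(37 - 3622) = -17476*(-3585) = 62651460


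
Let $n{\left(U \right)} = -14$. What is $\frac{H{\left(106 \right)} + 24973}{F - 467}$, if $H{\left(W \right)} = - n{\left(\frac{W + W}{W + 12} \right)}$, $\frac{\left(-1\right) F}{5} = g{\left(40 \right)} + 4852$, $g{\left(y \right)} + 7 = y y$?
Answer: $- \frac{24987}{32692} \approx -0.76432$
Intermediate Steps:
$g{\left(y \right)} = -7 + y^{2}$ ($g{\left(y \right)} = -7 + y y = -7 + y^{2}$)
$F = -32225$ ($F = - 5 \left(\left(-7 + 40^{2}\right) + 4852\right) = - 5 \left(\left(-7 + 1600\right) + 4852\right) = - 5 \left(1593 + 4852\right) = \left(-5\right) 6445 = -32225$)
$H{\left(W \right)} = 14$ ($H{\left(W \right)} = \left(-1\right) \left(-14\right) = 14$)
$\frac{H{\left(106 \right)} + 24973}{F - 467} = \frac{14 + 24973}{-32225 - 467} = \frac{24987}{-32692} = 24987 \left(- \frac{1}{32692}\right) = - \frac{24987}{32692}$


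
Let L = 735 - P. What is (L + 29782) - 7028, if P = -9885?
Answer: 33374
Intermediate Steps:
L = 10620 (L = 735 - 1*(-9885) = 735 + 9885 = 10620)
(L + 29782) - 7028 = (10620 + 29782) - 7028 = 40402 - 7028 = 33374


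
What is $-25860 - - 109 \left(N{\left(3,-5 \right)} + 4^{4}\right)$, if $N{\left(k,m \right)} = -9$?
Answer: $1063$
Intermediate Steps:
$-25860 - - 109 \left(N{\left(3,-5 \right)} + 4^{4}\right) = -25860 - - 109 \left(-9 + 4^{4}\right) = -25860 - - 109 \left(-9 + 256\right) = -25860 - \left(-109\right) 247 = -25860 - -26923 = -25860 + 26923 = 1063$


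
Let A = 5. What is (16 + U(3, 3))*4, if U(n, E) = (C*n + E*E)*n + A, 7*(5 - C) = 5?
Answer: 2424/7 ≈ 346.29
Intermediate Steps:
C = 30/7 (C = 5 - ⅐*5 = 5 - 5/7 = 30/7 ≈ 4.2857)
U(n, E) = 5 + n*(E² + 30*n/7) (U(n, E) = (30*n/7 + E*E)*n + 5 = (30*n/7 + E²)*n + 5 = (E² + 30*n/7)*n + 5 = n*(E² + 30*n/7) + 5 = 5 + n*(E² + 30*n/7))
(16 + U(3, 3))*4 = (16 + (5 + (30/7)*3² + 3*3²))*4 = (16 + (5 + (30/7)*9 + 3*9))*4 = (16 + (5 + 270/7 + 27))*4 = (16 + 494/7)*4 = (606/7)*4 = 2424/7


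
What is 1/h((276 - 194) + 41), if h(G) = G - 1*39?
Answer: 1/84 ≈ 0.011905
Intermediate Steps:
h(G) = -39 + G (h(G) = G - 39 = -39 + G)
1/h((276 - 194) + 41) = 1/(-39 + ((276 - 194) + 41)) = 1/(-39 + (82 + 41)) = 1/(-39 + 123) = 1/84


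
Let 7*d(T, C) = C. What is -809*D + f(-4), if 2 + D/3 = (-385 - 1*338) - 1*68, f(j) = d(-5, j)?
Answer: 13472273/7 ≈ 1.9246e+6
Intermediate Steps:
d(T, C) = C/7
f(j) = j/7
D = -2379 (D = -6 + 3*((-385 - 1*338) - 1*68) = -6 + 3*((-385 - 338) - 68) = -6 + 3*(-723 - 68) = -6 + 3*(-791) = -6 - 2373 = -2379)
-809*D + f(-4) = -809*(-2379) + (1/7)*(-4) = 1924611 - 4/7 = 13472273/7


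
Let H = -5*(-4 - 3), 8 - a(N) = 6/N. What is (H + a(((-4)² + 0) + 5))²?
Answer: 89401/49 ≈ 1824.5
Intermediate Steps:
a(N) = 8 - 6/N
H = 35 (H = -5*(-7) = 35)
(H + a(((-4)² + 0) + 5))² = (35 + (8 - 6/(((-4)² + 0) + 5)))² = (35 + (8 - 6/((16 + 0) + 5)))² = (35 + (8 - 6/(16 + 5)))² = (35 + (8 - 6/21))² = (35 + (8 - 6*1/21))² = (35 + (8 - 2/7))² = (35 + 54/7)² = (299/7)² = 89401/49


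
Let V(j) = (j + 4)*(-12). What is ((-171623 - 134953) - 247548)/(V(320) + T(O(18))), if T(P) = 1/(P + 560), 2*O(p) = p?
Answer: 315296556/2212271 ≈ 142.52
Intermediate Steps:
O(p) = p/2
V(j) = -48 - 12*j (V(j) = (4 + j)*(-12) = -48 - 12*j)
T(P) = 1/(560 + P)
((-171623 - 134953) - 247548)/(V(320) + T(O(18))) = ((-171623 - 134953) - 247548)/((-48 - 12*320) + 1/(560 + (1/2)*18)) = (-306576 - 247548)/((-48 - 3840) + 1/(560 + 9)) = -554124/(-3888 + 1/569) = -554124/(-2212271/569) = -554124*(-569/2212271) = 315296556/2212271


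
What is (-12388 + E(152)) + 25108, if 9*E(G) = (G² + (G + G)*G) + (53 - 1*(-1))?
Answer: 61282/3 ≈ 20427.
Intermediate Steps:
E(G) = 6 + G²/3 (E(G) = ((G² + (G + G)*G) + (53 - 1*(-1)))/9 = ((G² + (2*G)*G) + (53 + 1))/9 = ((G² + 2*G²) + 54)/9 = (3*G² + 54)/9 = (54 + 3*G²)/9 = 6 + G²/3)
(-12388 + E(152)) + 25108 = (-12388 + (6 + (⅓)*152²)) + 25108 = (-12388 + (6 + (⅓)*23104)) + 25108 = (-12388 + (6 + 23104/3)) + 25108 = (-12388 + 23122/3) + 25108 = -14042/3 + 25108 = 61282/3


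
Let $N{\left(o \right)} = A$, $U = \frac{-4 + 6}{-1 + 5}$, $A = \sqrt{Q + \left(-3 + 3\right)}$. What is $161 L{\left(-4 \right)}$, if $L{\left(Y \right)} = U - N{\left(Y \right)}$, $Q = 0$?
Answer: $\frac{161}{2} \approx 80.5$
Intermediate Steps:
$A = 0$ ($A = \sqrt{0 + \left(-3 + 3\right)} = \sqrt{0 + 0} = \sqrt{0} = 0$)
$U = \frac{1}{2}$ ($U = \frac{2}{4} = 2 \cdot \frac{1}{4} = \frac{1}{2} \approx 0.5$)
$N{\left(o \right)} = 0$
$L{\left(Y \right)} = \frac{1}{2}$ ($L{\left(Y \right)} = \frac{1}{2} - 0 = \frac{1}{2} + 0 = \frac{1}{2}$)
$161 L{\left(-4 \right)} = 161 \cdot \frac{1}{2} = \frac{161}{2}$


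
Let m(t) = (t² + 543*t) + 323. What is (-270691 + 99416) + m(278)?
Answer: 57286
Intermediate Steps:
m(t) = 323 + t² + 543*t
(-270691 + 99416) + m(278) = (-270691 + 99416) + (323 + 278² + 543*278) = -171275 + (323 + 77284 + 150954) = -171275 + 228561 = 57286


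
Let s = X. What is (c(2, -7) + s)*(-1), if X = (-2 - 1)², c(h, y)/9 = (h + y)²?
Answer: -234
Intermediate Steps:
c(h, y) = 9*(h + y)²
X = 9 (X = (-3)² = 9)
s = 9
(c(2, -7) + s)*(-1) = (9*(2 - 7)² + 9)*(-1) = (9*(-5)² + 9)*(-1) = (9*25 + 9)*(-1) = (225 + 9)*(-1) = 234*(-1) = -234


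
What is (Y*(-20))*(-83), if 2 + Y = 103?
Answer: 167660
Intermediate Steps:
Y = 101 (Y = -2 + 103 = 101)
(Y*(-20))*(-83) = (101*(-20))*(-83) = -2020*(-83) = 167660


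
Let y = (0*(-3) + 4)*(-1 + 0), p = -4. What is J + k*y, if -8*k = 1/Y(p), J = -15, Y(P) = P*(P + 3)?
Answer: -119/8 ≈ -14.875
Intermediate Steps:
Y(P) = P*(3 + P)
y = -4 (y = (0 + 4)*(-1) = 4*(-1) = -4)
k = -1/32 (k = -(-1/(4*(3 - 4)))/8 = -1/(8*((-4*(-1)))) = -1/8/4 = -1/8*1/4 = -1/32 ≈ -0.031250)
J + k*y = -15 - 1/32*(-4) = -15 + 1/8 = -119/8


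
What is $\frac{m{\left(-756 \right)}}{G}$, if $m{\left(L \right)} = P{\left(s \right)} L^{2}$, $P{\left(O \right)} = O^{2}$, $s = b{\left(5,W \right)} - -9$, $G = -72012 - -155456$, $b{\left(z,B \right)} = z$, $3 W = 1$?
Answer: $\frac{28005264}{20861} \approx 1342.5$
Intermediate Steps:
$W = \frac{1}{3}$ ($W = \frac{1}{3} \cdot 1 = \frac{1}{3} \approx 0.33333$)
$G = 83444$ ($G = -72012 + 155456 = 83444$)
$s = 14$ ($s = 5 - -9 = 5 + 9 = 14$)
$m{\left(L \right)} = 196 L^{2}$ ($m{\left(L \right)} = 14^{2} L^{2} = 196 L^{2}$)
$\frac{m{\left(-756 \right)}}{G} = \frac{196 \left(-756\right)^{2}}{83444} = 196 \cdot 571536 \cdot \frac{1}{83444} = 112021056 \cdot \frac{1}{83444} = \frac{28005264}{20861}$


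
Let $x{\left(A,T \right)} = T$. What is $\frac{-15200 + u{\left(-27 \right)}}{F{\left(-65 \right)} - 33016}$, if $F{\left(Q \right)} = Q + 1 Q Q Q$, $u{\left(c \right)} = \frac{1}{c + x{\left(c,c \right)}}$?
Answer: $\frac{820801}{16616124} \approx 0.049398$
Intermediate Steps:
$u{\left(c \right)} = \frac{1}{2 c}$ ($u{\left(c \right)} = \frac{1}{c + c} = \frac{1}{2 c}$)
$F{\left(Q \right)} = Q + Q^{3}$ ($F{\left(Q \right)} = Q + Q Q Q = Q + Q^{2} Q = Q + Q^{3}$)
$\frac{-15200 + u{\left(-27 \right)}}{F{\left(-65 \right)} - 33016} = \frac{-15200 + \frac{1}{2 \left(-27\right)}}{\left(-65 + \left(-65\right)^{3}\right) - 33016} = \frac{-15200 + \frac{1}{2} \left(- \frac{1}{27}\right)}{\left(-65 - 274625\right) - 33016} = \frac{-15200 - \frac{1}{54}}{-274690 - 33016} = - \frac{820801}{54 \left(-307706\right)} = \left(- \frac{820801}{54}\right) \left(- \frac{1}{307706}\right) = \frac{820801}{16616124}$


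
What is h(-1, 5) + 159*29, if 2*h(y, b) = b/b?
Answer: 9223/2 ≈ 4611.5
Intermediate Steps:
h(y, b) = ½ (h(y, b) = (b/b)/2 = (½)*1 = ½)
h(-1, 5) + 159*29 = ½ + 159*29 = ½ + 4611 = 9223/2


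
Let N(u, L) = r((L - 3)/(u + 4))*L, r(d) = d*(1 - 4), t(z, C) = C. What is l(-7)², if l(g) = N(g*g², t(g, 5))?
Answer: 100/12769 ≈ 0.0078315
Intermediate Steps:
r(d) = -3*d (r(d) = d*(-3) = -3*d)
N(u, L) = -3*L*(-3 + L)/(4 + u) (N(u, L) = (-3*(L - 3)/(u + 4))*L = (-3*(-3 + L)/(4 + u))*L = -3*L*(-3 + L)/(4 + u))
l(g) = -30/(4 + g³) (l(g) = 3*5*(3 - 1*5)/(4 + g*g²) = 3*5*(3 - 5)/(4 + g³) = 3*5*(-2)/(4 + g³) = -30/(4 + g³))
l(-7)² = (-30/(4 + (-7)³))² = (-30/(4 - 343))² = (-30/(-339))² = (-30*(-1/339))² = (10/113)² = 100/12769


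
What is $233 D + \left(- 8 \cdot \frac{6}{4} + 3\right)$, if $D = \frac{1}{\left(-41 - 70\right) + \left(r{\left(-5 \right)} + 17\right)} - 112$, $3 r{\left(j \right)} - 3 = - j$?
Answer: $- \frac{7153469}{274} \approx -26108.0$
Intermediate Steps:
$r{\left(j \right)} = 1 - \frac{j}{3}$ ($r{\left(j \right)} = 1 + \frac{\left(-1\right) j}{3} = 1 - \frac{j}{3}$)
$D = - \frac{30691}{274}$ ($D = \frac{1}{\left(-41 - 70\right) + \left(\left(1 - - \frac{5}{3}\right) + 17\right)} - 112 = \frac{1}{\left(-41 - 70\right) + \left(\left(1 + \frac{5}{3}\right) + 17\right)} - 112 = \frac{1}{-111 + \left(\frac{8}{3} + 17\right)} - 112 = \frac{1}{-111 + \frac{59}{3}} - 112 = \frac{1}{- \frac{274}{3}} - 112 = - \frac{3}{274} - 112 = - \frac{30691}{274} \approx -112.01$)
$233 D + \left(- 8 \cdot \frac{6}{4} + 3\right) = 233 \left(- \frac{30691}{274}\right) + \left(- 8 \cdot \frac{6}{4} + 3\right) = - \frac{7151003}{274} + \left(- 8 \cdot 6 \cdot \frac{1}{4} + 3\right) = - \frac{7151003}{274} + \left(\left(-8\right) \frac{3}{2} + 3\right) = - \frac{7151003}{274} + \left(-12 + 3\right) = - \frac{7151003}{274} - 9 = - \frac{7153469}{274}$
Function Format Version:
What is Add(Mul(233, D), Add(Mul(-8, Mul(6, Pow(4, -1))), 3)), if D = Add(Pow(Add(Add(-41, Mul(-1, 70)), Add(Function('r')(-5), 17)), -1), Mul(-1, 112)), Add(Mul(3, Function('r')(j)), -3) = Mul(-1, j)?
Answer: Rational(-7153469, 274) ≈ -26108.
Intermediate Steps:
Function('r')(j) = Add(1, Mul(Rational(-1, 3), j)) (Function('r')(j) = Add(1, Mul(Rational(1, 3), Mul(-1, j))) = Add(1, Mul(Rational(-1, 3), j)))
D = Rational(-30691, 274) (D = Add(Pow(Add(Add(-41, Mul(-1, 70)), Add(Add(1, Mul(Rational(-1, 3), -5)), 17)), -1), Mul(-1, 112)) = Add(Pow(Add(Add(-41, -70), Add(Add(1, Rational(5, 3)), 17)), -1), -112) = Add(Pow(Add(-111, Add(Rational(8, 3), 17)), -1), -112) = Add(Pow(Add(-111, Rational(59, 3)), -1), -112) = Add(Pow(Rational(-274, 3), -1), -112) = Add(Rational(-3, 274), -112) = Rational(-30691, 274) ≈ -112.01)
Add(Mul(233, D), Add(Mul(-8, Mul(6, Pow(4, -1))), 3)) = Add(Mul(233, Rational(-30691, 274)), Add(Mul(-8, Mul(6, Pow(4, -1))), 3)) = Add(Rational(-7151003, 274), Add(Mul(-8, Mul(6, Rational(1, 4))), 3)) = Add(Rational(-7151003, 274), Add(Mul(-8, Rational(3, 2)), 3)) = Add(Rational(-7151003, 274), Add(-12, 3)) = Add(Rational(-7151003, 274), -9) = Rational(-7153469, 274)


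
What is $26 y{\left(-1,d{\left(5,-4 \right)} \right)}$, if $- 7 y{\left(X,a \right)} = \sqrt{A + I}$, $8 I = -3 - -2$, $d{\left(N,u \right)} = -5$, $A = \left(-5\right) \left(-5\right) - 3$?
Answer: $- \frac{65 \sqrt{14}}{14} \approx -17.372$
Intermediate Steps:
$A = 22$ ($A = 25 - 3 = 22$)
$I = - \frac{1}{8}$ ($I = \frac{-3 - -2}{8} = \frac{-3 + 2}{8} = \frac{1}{8} \left(-1\right) = - \frac{1}{8} \approx -0.125$)
$y{\left(X,a \right)} = - \frac{5 \sqrt{14}}{28}$ ($y{\left(X,a \right)} = - \frac{\sqrt{22 - \frac{1}{8}}}{7} = - \frac{\sqrt{\frac{175}{8}}}{7} = - \frac{\frac{5}{4} \sqrt{14}}{7} = - \frac{5 \sqrt{14}}{28}$)
$26 y{\left(-1,d{\left(5,-4 \right)} \right)} = 26 \left(- \frac{5 \sqrt{14}}{28}\right) = - \frac{65 \sqrt{14}}{14}$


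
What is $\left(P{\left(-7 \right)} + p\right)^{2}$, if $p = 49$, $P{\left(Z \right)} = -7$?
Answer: $1764$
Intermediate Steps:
$\left(P{\left(-7 \right)} + p\right)^{2} = \left(-7 + 49\right)^{2} = 42^{2} = 1764$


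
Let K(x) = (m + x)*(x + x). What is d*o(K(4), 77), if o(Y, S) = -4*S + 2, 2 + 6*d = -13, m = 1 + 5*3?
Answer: 765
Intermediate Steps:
m = 16 (m = 1 + 15 = 16)
K(x) = 2*x*(16 + x) (K(x) = (16 + x)*(x + x) = (16 + x)*(2*x) = 2*x*(16 + x))
d = -5/2 (d = -1/3 + (1/6)*(-13) = -1/3 - 13/6 = -5/2 ≈ -2.5000)
o(Y, S) = 2 - 4*S
d*o(K(4), 77) = -5*(2 - 4*77)/2 = -5*(2 - 308)/2 = -5/2*(-306) = 765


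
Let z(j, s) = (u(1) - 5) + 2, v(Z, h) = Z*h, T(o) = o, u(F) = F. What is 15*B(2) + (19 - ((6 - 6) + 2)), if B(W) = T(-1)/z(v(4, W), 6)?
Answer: 49/2 ≈ 24.500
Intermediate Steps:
z(j, s) = -2 (z(j, s) = (1 - 5) + 2 = -4 + 2 = -2)
B(W) = 1/2 (B(W) = -1/(-2) = -1*(-1/2) = 1/2)
15*B(2) + (19 - ((6 - 6) + 2)) = 15*(1/2) + (19 - ((6 - 6) + 2)) = 15/2 + (19 - (0 + 2)) = 15/2 + (19 - 1*2) = 15/2 + (19 - 2) = 15/2 + 17 = 49/2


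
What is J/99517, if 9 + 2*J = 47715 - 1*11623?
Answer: 36083/199034 ≈ 0.18129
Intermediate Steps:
J = 36083/2 (J = -9/2 + (47715 - 1*11623)/2 = -9/2 + (47715 - 11623)/2 = -9/2 + (½)*36092 = -9/2 + 18046 = 36083/2 ≈ 18042.)
J/99517 = (36083/2)/99517 = (36083/2)*(1/99517) = 36083/199034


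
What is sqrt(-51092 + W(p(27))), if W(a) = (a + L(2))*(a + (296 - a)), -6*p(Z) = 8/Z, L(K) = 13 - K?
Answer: 70*I*sqrt(791)/9 ≈ 218.75*I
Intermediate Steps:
p(Z) = -4/(3*Z)
W(a) = 3256 + 296*a (W(a) = (a + (13 - 1*2))*(a + (296 - a)) = (a + (13 - 2))*296 = (a + 11)*296 = (11 + a)*296 = 3256 + 296*a)
sqrt(-51092 + W(p(27))) = sqrt(-51092 + (3256 + 296*(-4/3/27))) = sqrt(-51092 + (3256 + 296*(-4/3*1/27))) = sqrt(-51092 + (3256 + 296*(-4/81))) = sqrt(-51092 + (3256 - 1184/81)) = sqrt(-51092 + 262552/81) = sqrt(-3875900/81) = 70*I*sqrt(791)/9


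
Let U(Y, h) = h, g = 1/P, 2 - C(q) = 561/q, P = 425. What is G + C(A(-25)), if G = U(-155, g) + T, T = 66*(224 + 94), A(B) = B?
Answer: 8930288/425 ≈ 21012.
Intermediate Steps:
C(q) = 2 - 561/q
g = 1/425 ≈ 0.0023529
T = 20988 (T = 66*318 = 20988)
G = 8919901/425 (G = 1/425 + 20988 = 8919901/425 ≈ 20988.)
G + C(A(-25)) = 8919901/425 + (2 - 561/(-25)) = 8919901/425 + (2 - 561*(-1/25)) = 8919901/425 + (2 + 561/25) = 8919901/425 + 611/25 = 8930288/425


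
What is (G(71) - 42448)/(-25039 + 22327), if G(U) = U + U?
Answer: 7051/452 ≈ 15.600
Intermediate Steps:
G(U) = 2*U
(G(71) - 42448)/(-25039 + 22327) = (2*71 - 42448)/(-25039 + 22327) = (142 - 42448)/(-2712) = -42306*(-1/2712) = 7051/452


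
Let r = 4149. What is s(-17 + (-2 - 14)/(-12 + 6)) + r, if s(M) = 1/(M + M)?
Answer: 356811/86 ≈ 4149.0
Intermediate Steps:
s(M) = 1/(2*M)
s(-17 + (-2 - 14)/(-12 + 6)) + r = 1/(2*(-17 + (-2 - 14)/(-12 + 6))) + 4149 = 1/(2*(-17 - 16/(-6))) + 4149 = 1/(2*(-17 - 16*(-1/6))) + 4149 = 1/(2*(-17 + 8/3)) + 4149 = 1/(2*(-43/3)) + 4149 = (1/2)*(-3/43) + 4149 = -3/86 + 4149 = 356811/86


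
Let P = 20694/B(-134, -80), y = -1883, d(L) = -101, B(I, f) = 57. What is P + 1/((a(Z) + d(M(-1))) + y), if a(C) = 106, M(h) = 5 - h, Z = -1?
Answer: 12954425/35682 ≈ 363.05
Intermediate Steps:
P = 6898/19 (P = 20694/57 = 20694*(1/57) = 6898/19 ≈ 363.05)
P + 1/((a(Z) + d(M(-1))) + y) = 6898/19 + 1/((106 - 101) - 1883) = 6898/19 + 1/(5 - 1883) = 6898/19 + 1/(-1878) = 6898/19 - 1/1878 = 12954425/35682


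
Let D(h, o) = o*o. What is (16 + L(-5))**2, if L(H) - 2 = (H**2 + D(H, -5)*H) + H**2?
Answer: 3249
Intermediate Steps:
D(h, o) = o**2
L(H) = 2 + 2*H**2 + 25*H (L(H) = 2 + ((H**2 + (-5)**2*H) + H**2) = 2 + ((H**2 + 25*H) + H**2) = 2 + (2*H**2 + 25*H) = 2 + 2*H**2 + 25*H)
(16 + L(-5))**2 = (16 + (2 + 2*(-5)**2 + 25*(-5)))**2 = (16 + (2 + 2*25 - 125))**2 = (16 + (2 + 50 - 125))**2 = (16 - 73)**2 = (-57)**2 = 3249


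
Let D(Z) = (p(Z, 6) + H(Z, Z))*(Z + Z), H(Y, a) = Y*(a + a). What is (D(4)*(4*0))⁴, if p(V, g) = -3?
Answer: 0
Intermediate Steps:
H(Y, a) = 2*Y*a (H(Y, a) = Y*(2*a) = 2*Y*a)
D(Z) = 2*Z*(-3 + 2*Z²) (D(Z) = (-3 + 2*Z*Z)*(Z + Z) = (-3 + 2*Z²)*(2*Z) = 2*Z*(-3 + 2*Z²))
(D(4)*(4*0))⁴ = ((-6*4 + 4*4³)*(4*0))⁴ = ((-24 + 4*64)*0)⁴ = ((-24 + 256)*0)⁴ = (232*0)⁴ = 0⁴ = 0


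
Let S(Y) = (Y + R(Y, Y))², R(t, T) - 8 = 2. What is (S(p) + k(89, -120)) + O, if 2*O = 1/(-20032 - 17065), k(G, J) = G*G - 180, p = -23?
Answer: 586874539/74194 ≈ 7910.0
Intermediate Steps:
k(G, J) = -180 + G² (k(G, J) = G² - 180 = -180 + G²)
R(t, T) = 10 (R(t, T) = 8 + 2 = 10)
S(Y) = (10 + Y)² (S(Y) = (Y + 10)² = (10 + Y)²)
O = -1/74194 (O = 1/(2*(-20032 - 17065)) = (½)/(-37097) = (½)*(-1/37097) = -1/74194 ≈ -1.3478e-5)
(S(p) + k(89, -120)) + O = ((10 - 23)² + (-180 + 89²)) - 1/74194 = ((-13)² + (-180 + 7921)) - 1/74194 = (169 + 7741) - 1/74194 = 7910 - 1/74194 = 586874539/74194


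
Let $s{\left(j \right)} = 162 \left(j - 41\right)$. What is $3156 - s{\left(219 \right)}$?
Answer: $-25680$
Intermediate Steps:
$s{\left(j \right)} = -6642 + 162 j$ ($s{\left(j \right)} = 162 \left(-41 + j\right) = -6642 + 162 j$)
$3156 - s{\left(219 \right)} = 3156 - \left(-6642 + 162 \cdot 219\right) = 3156 - \left(-6642 + 35478\right) = 3156 - 28836 = -25680$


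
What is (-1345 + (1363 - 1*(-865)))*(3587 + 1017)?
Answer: 4065332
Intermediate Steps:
(-1345 + (1363 - 1*(-865)))*(3587 + 1017) = (-1345 + (1363 + 865))*4604 = (-1345 + 2228)*4604 = 883*4604 = 4065332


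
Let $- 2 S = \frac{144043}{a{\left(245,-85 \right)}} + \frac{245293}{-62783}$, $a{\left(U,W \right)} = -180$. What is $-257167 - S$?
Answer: $- \frac{5821545278369}{22601880} \approx -2.5757 \cdot 10^{5}$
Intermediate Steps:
$S = \frac{9087604409}{22601880}$ ($S = - \frac{\frac{144043}{-180} + \frac{245293}{-62783}}{2} = - \frac{144043 \left(- \frac{1}{180}\right) + 245293 \left(- \frac{1}{62783}\right)}{2} = - \frac{- \frac{144043}{180} - \frac{245293}{62783}}{2} = \left(- \frac{1}{2}\right) \left(- \frac{9087604409}{11300940}\right) = \frac{9087604409}{22601880} \approx 402.07$)
$-257167 - S = -257167 - \frac{9087604409}{22601880} = - \frac{5821545278369}{22601880}$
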